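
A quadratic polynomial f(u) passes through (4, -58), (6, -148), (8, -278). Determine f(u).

f(u) = -5u^2 + 5u + 2

Write f(u) = au^2 + bu + c. Substituting each data point gives a linear system:
  16a + 4b + c = -58
  36a + 6b + c = -148
  64a + 8b + c = -278
Solving the system yields a = -5, b = 5, c = 2.
So f(u) = -5u² + 5u + 2.
Check: f(8) = -278. ✓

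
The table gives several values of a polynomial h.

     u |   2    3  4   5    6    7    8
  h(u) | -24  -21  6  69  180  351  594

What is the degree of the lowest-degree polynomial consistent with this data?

3

Forward differences of the values at u = 2, 3, 4, 5, 6, 7, 8:
  h  : -24  -21  6  69  180  351  594
  Δ  : 3  27  63  111  171  243
  Δ^2: 24  36  48  60  72
  Δ^3: 12  12  12  12
  Δ^4: 0  0  0
  Δ^5: 0  0
  Δ^6: 0
The third differences are constant (12) and nonzero, while all higher differences vanish, so the minimal degree is 3.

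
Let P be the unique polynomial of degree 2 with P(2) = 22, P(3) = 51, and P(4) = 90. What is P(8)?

346

Write P(x) = ax^2 + bx + c. Substituting each data point gives a linear system:
  4a + 2b + c = 22
  9a + 3b + c = 51
  16a + 4b + c = 90
Solving the system yields a = 5, b = 4, c = -6.
So P(x) = 5x^2 + 4x - 6.
Then P(8) = 346.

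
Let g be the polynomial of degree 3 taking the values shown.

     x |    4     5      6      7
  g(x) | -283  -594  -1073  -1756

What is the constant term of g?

1

Write g(x) = ax^3 + bx^2 + cx + d. Substituting each data point gives a linear system:
  64a + 16b + 4c + d = -283
  125a + 25b + 5c + d = -594
  216a + 36b + 6c + d = -1073
  343a + 49b + 7c + d = -1756
Solving the system yields a = -6, b = 6, c = 1, d = 1.
So g(x) = -6x^3 + 6x^2 + x + 1.
The constant term is 1.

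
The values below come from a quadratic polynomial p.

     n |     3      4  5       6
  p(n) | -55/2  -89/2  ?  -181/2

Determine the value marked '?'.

-131/2

On equispaced nodes a degree-2 polynomial has vanishing third forward difference, so
  - p(3) + 3·p(4) - 3·p(5) + p(6) = 0.
Substituting the known values and solving for p(5):
  -3·p(5) = 393/2
  p(5) = -131/2.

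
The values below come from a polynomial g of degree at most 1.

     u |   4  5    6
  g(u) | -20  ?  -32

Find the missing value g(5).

On equispaced nodes a degree-1 polynomial has vanishing second forward difference, so
  g(4) - 2·g(5) + g(6) = 0.
Substituting the known values and solving for g(5):
  -2·g(5) = 52
  g(5) = -26.

-26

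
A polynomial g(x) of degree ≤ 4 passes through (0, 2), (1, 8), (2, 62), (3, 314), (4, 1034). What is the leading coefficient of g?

5

Write g(x) = ax^4 + bx^3 + cx^2 + dx + e. Substituting each data point gives a linear system:
  e = 2
  a + b + c + d + e = 8
  16a + 8b + 4c + 2d + e = 62
  81a + 27b + 9c + 3d + e = 314
  256a + 64b + 16c + 4d + e = 1034
Solving the system yields a = 5, b = -5, c = 4, d = 2, e = 2.
So g(x) = 5x⁴ - 5x³ + 4x² + 2x + 2.
The leading coefficient is 5.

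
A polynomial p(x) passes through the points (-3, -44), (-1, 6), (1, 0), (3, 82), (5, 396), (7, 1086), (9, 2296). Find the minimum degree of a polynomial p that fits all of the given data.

Forward differences of the values at x = -3, -1, 1, 3, 5, 7, 9:
  p  : -44  6  0  82  396  1086  2296
  Δ  : 50  -6  82  314  690  1210
  Δ^2: -56  88  232  376  520
  Δ^3: 144  144  144  144
  Δ^4: 0  0  0
  Δ^5: 0  0
  Δ^6: 0
The third differences are constant (144) and nonzero, while all higher differences vanish, so the minimal degree is 3.

3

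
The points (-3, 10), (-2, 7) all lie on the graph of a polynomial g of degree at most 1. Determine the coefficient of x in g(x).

-3

Write g(x) = ax + b. Substituting each data point gives a linear system:
  -3a + b = 10
  -2a + b = 7
Solving the system yields a = -3, b = 1.
So g(x) = -3x + 1.
The leading coefficient is -3.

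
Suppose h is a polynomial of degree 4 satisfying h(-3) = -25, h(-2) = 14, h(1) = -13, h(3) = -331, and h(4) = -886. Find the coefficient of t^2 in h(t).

Write h(t) = at^4 + bt^3 + ct^2 + dt + e. Substituting each data point gives a linear system:
  81a - 27b + 9c - 3d + e = -25
  16a - 8b + 4c - 2d + e = 14
  a + b + c + d + e = -13
  81a + 27b + 9c + 3d + e = -331
  256a + 64b + 16c + 4d + e = -886
Solving the system yields a = -2, b = -5, c = -2, d = -6, e = 2.
So h(t) = -2t^4 - 5t^3 - 2t^2 - 6t + 2.
The coefficient of t^2 is -2.

-2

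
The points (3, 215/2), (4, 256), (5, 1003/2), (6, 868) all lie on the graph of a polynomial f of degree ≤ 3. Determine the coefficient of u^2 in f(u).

1/2

Write f(u) = au^3 + bu^2 + cu + d. Substituting each data point gives a linear system:
  27a + 9b + 3c + d = 215/2
  64a + 16b + 4c + d = 256
  125a + 25b + 5c + d = 1003/2
  216a + 36b + 6c + d = 868
Solving the system yields a = 4, b = 1/2, c = -3, d = 4.
So f(u) = 4u³ + (1/2)u² - 3u + 4.
The coefficient of u^2 is 1/2.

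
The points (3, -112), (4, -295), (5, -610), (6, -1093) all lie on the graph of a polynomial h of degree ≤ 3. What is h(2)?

-25

Forward differences of the values at u = 3, 4, 5, 6:
  h  : -112  -295  -610  -1093
  Δ  : -183  -315  -483
  Δ^2: -132  -168
  Δ^3: -36
The third differences are constant, confirming degree 3.
Interpolating (Newton forward form) and evaluating at u = 2 gives h(2) = -25.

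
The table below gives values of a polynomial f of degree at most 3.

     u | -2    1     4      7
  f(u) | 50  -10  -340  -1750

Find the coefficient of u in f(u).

-5

Write f(u) = au^3 + bu^2 + cu + d. Substituting each data point gives a linear system:
  -8a + 4b - 2c + d = 50
  a + b + c + d = -10
  64a + 16b + 4c + d = -340
  343a + 49b + 7c + d = -1750
Solving the system yields a = -5, b = 0, c = -5, d = 0.
So f(u) = -5u³ - 5u.
The coefficient of u is -5.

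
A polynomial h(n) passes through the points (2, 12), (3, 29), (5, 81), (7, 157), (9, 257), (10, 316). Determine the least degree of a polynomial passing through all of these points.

Divided differences on the nodes 2, 3, 5, 7, 9, 10:
  order 0: 12  29  81  157  257  316
  order 1: 17  26  38  50  59
  order 2: 3  3  3  3
  order 3: 0  0  0
  order 4: 0  0
  order 5: 0
The order-2 divided differences are all 3 (nonzero) and every higher order vanishes, so the data lies on a polynomial of degree exactly 2.

2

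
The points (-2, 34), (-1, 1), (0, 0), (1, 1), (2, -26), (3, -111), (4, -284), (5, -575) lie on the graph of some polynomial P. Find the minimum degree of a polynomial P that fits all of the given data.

3

Forward differences of the values at u = -2, -1, 0, 1, 2, 3, 4, 5:
  P  : 34  1  0  1  -26  -111  -284  -575
  Δ  : -33  -1  1  -27  -85  -173  -291
  Δ^2: 32  2  -28  -58  -88  -118
  Δ^3: -30  -30  -30  -30  -30
  Δ^4: 0  0  0  0
  Δ^5: 0  0  0
  Δ^6: 0  0
  Δ^7: 0
The third differences are constant (-30) and nonzero, while all higher differences vanish, so the minimal degree is 3.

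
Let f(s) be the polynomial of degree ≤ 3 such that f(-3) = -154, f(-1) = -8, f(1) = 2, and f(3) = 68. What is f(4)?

Forward differences of the values at s = -3, -1, 1, 3:
  f  : -154  -8  2  68
  Δ  : 146  10  66
  Δ^2: -136  56
  Δ^3: 192
The third differences are constant, confirming degree 3.
Interpolating (Newton forward form) and evaluating at s = 4 gives f(4) = 182.

182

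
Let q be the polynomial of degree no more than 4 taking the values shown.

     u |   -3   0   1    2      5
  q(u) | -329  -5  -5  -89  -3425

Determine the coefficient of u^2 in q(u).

2

Write q(u) = au^4 + bu^3 + cu^2 + du + e. Substituting each data point gives a linear system:
  81a - 27b + 9c - 3d + e = -329
  e = -5
  a + b + c + d + e = -5
  16a + 8b + 4c + 2d + e = -89
  625a + 125b + 25c + 5d + e = -3425
Solving the system yields a = -5, b = -3, c = 2, d = 6, e = -5.
So q(u) = -5u^4 - 3u^3 + 2u^2 + 6u - 5.
The coefficient of u^2 is 2.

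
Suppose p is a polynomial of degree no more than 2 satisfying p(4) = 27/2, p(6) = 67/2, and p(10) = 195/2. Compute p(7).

93/2

Using the Lagrange interpolation formula with nodes 4, 6, 10:
  L_0(s) = (s - 6)(s - 10) / 12
  L_1(s) = (s - 4)(s - 10) / -8
  L_2(s) = (s - 4)(s - 6) / 24
Then p(s) = 27/2·L_0(s) + 67/2·L_1(s) + 195/2·L_2(s).
Expanding and collecting terms gives p(s) = s^2 - 5/2.
Evaluating at s = 7: p(7) = 93/2.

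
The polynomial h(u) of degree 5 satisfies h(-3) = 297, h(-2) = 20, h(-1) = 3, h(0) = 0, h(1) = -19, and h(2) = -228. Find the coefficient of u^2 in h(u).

-2

Write h(u) = au^5 + bu^4 + cu^3 + du^2 + eu + k. Substituting each data point gives a linear system:
  -243a + 81b - 27c + 9d - 3e + k = 297
  -32a + 16b - 8c + 4d - 2e + k = 20
  -a + b - c + d - e + k = 3
  k = 0
  a + b + c + d + e + k = -19
  32a + 16b + 8c + 4d + 2e + k = -228
Solving the system yields a = -3, b = -6, c = -2, d = -2, e = -6, k = 0.
So h(u) = -3u^5 - 6u^4 - 2u^3 - 2u^2 - 6u.
The coefficient of u^2 is -2.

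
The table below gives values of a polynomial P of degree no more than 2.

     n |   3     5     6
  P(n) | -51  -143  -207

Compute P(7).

-283

Using the Lagrange interpolation formula with nodes 3, 5, 6:
  L_0(n) = (n - 5)(n - 6) / 6
  L_1(n) = (n - 3)(n - 6) / -2
  L_2(n) = (n - 3)(n - 5) / 3
Then P(n) = -51·L_0(n) - 143·L_1(n) - 207·L_2(n).
Expanding and collecting terms gives P(n) = -6n^2 + 2n - 3.
Evaluating at n = 7: P(7) = -283.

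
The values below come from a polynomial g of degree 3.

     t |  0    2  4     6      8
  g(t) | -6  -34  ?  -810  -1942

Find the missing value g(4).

The 4 known points determine the degree-3 polynomial uniquely.
Write g(t) = at^3 + bt^2 + ct + d. Substituting each data point gives a linear system:
  d = -6
  8a + 4b + 2c + d = -34
  216a + 36b + 6c + d = -810
  512a + 64b + 8c + d = -1942
Solving the system yields a = -4, b = 2, c = -2, d = -6.
So g(t) = -4t^3 + 2t^2 - 2t - 6.
Then g(4) = -238.

-238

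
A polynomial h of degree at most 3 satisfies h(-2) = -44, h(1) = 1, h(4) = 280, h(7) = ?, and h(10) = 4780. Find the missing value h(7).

1603

On equispaced nodes a degree-3 polynomial has vanishing fourth forward difference, so
  h(-2) - 4·h(1) + 6·h(4) - 4·h(7) + h(10) = 0.
Substituting the known values and solving for h(7):
  -4·h(7) = -6412
  h(7) = 1603.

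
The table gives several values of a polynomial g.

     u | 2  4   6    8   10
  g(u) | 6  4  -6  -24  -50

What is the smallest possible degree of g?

2

Forward differences of the values at u = 2, 4, 6, 8, 10:
  g  : 6  4  -6  -24  -50
  Δ  : -2  -10  -18  -26
  Δ^2: -8  -8  -8
  Δ^3: 0  0
  Δ^4: 0
The second differences are constant (-8) and nonzero, while all higher differences vanish, so the minimal degree is 2.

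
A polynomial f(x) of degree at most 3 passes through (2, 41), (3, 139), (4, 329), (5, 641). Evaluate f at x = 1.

5

Write f(x) = ax^3 + bx^2 + cx + d. Substituting each data point gives a linear system:
  8a + 4b + 2c + d = 41
  27a + 9b + 3c + d = 139
  64a + 16b + 4c + d = 329
  125a + 25b + 5c + d = 641
Solving the system yields a = 5, b = 1, c = -2, d = 1.
So f(x) = 5x^3 + x^2 - 2x + 1.
Then f(1) = 5.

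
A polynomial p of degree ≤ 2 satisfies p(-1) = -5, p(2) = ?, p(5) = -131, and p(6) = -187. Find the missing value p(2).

The 3 known points determine the degree-2 polynomial uniquely.
Write p(u) = au^2 + bu + c. Substituting each data point gives a linear system:
  a - b + c = -5
  25a + 5b + c = -131
  36a + 6b + c = -187
Solving the system yields a = -5, b = -1, c = -1.
So p(u) = -5u^2 - u - 1.
Then p(2) = -23.

-23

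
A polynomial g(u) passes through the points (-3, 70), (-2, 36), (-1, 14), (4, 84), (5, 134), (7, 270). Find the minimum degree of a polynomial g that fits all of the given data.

Divided differences on the nodes -3, -2, -1, 4, 5, 7:
  order 0: 70  36  14  84  134  270
  order 1: -34  -22  14  50  68
  order 2: 6  6  6  6
  order 3: 0  0  0
  order 4: 0  0
  order 5: 0
The order-2 divided differences are all 6 (nonzero) and every higher order vanishes, so the data lies on a polynomial of degree exactly 2.

2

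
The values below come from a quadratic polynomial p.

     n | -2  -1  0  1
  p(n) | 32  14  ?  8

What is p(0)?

On equispaced nodes a degree-2 polynomial has vanishing third forward difference, so
  - p(-2) + 3·p(-1) - 3·p(0) + p(1) = 0.
Substituting the known values and solving for p(0):
  -3·p(0) = -18
  p(0) = 6.

6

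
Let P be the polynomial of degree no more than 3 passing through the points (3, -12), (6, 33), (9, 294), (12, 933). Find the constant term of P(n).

Write P(n) = an^3 + bn^2 + cn + d. Substituting each data point gives a linear system:
  27a + 9b + 3c + d = -12
  216a + 36b + 6c + d = 33
  729a + 81b + 9c + d = 294
  1728a + 144b + 12c + d = 933
Solving the system yields a = 1, b = -6, c = 6, d = -3.
So P(n) = n^3 - 6n^2 + 6n - 3.
The constant term is -3.

-3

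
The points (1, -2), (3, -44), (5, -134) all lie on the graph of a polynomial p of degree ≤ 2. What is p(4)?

Using the Lagrange interpolation formula with nodes 1, 3, 5:
  L_0(s) = (s - 3)(s - 5) / 8
  L_1(s) = (s - 1)(s - 5) / -4
  L_2(s) = (s - 1)(s - 3) / 8
Then p(s) = -2·L_0(s) - 44·L_1(s) - 134·L_2(s).
Expanding and collecting terms gives p(s) = -6s^2 + 3s + 1.
Evaluating at s = 4: p(4) = -83.

-83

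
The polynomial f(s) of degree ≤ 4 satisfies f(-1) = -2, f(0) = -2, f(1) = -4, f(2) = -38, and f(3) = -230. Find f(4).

Write f(s) = as^4 + bs^3 + cs^2 + ds + e. Substituting each data point gives a linear system:
  a - b + c - d + e = -2
  e = -2
  a + b + c + d + e = -4
  16a + 8b + 4c + 2d + e = -38
  81a + 27b + 9c + 3d + e = -230
Solving the system yields a = -4, b = 3, c = 3, d = -4, e = -2.
So f(s) = -4s^4 + 3s^3 + 3s^2 - 4s - 2.
Then f(4) = -802.

-802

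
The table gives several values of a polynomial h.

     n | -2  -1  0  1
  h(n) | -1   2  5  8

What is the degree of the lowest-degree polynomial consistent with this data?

1

Forward differences of the values at n = -2, -1, 0, 1:
  h  : -1  2  5  8
  Δ  : 3  3  3
  Δ^2: 0  0
  Δ^3: 0
The first differences are constant (3) and nonzero, while all higher differences vanish, so the minimal degree is 1.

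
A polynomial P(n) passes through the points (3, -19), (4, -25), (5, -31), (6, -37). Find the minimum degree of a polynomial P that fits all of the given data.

Forward differences of the values at n = 3, 4, 5, 6:
  P  : -19  -25  -31  -37
  Δ  : -6  -6  -6
  Δ^2: 0  0
  Δ^3: 0
The first differences are constant (-6) and nonzero, while all higher differences vanish, so the minimal degree is 1.

1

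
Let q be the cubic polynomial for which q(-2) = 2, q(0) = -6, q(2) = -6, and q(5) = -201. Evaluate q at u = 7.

Using the Lagrange interpolation formula with nodes -2, 0, 2, 5:
  L_0(u) = u(u - 2)(u - 5) / -56
  L_1(u) = (u + 2)(u - 2)(u - 5) / 20
  L_2(u) = (u + 2)u(u - 5) / -24
  L_3(u) = (u + 2)u(u - 2) / 105
Then q(u) = 2·L_0(u) - 6·L_1(u) - 6·L_2(u) - 201·L_3(u).
Expanding and collecting terms gives q(u) = -2u³ + u² + 6u - 6.
Evaluating at u = 7: q(7) = -601.

-601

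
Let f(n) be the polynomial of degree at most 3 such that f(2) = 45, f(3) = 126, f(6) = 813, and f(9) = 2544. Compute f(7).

Write f(n) = an^3 + bn^2 + cn + d. Substituting each data point gives a linear system:
  8a + 4b + 2c + d = 45
  27a + 9b + 3c + d = 126
  216a + 36b + 6c + d = 813
  729a + 81b + 9c + d = 2544
Solving the system yields a = 3, b = 4, c = 4, d = -3.
So f(n) = 3n³ + 4n² + 4n - 3.
Then f(7) = 1250.

1250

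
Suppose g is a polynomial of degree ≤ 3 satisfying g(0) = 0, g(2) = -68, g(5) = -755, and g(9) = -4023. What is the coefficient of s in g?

-6

Write g(s) = as^3 + bs^2 + cs + d. Substituting each data point gives a linear system:
  d = 0
  8a + 4b + 2c + d = -68
  125a + 25b + 5c + d = -755
  729a + 81b + 9c + d = -4023
Solving the system yields a = -5, b = -4, c = -6, d = 0.
So g(s) = -5s³ - 4s² - 6s.
The coefficient of s is -6.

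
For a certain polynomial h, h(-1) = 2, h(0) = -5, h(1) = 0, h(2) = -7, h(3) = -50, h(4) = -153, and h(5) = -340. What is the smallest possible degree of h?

Forward differences of the values at u = -1, 0, 1, 2, 3, 4, 5:
  h  : 2  -5  0  -7  -50  -153  -340
  Δ  : -7  5  -7  -43  -103  -187
  Δ^2: 12  -12  -36  -60  -84
  Δ^3: -24  -24  -24  -24
  Δ^4: 0  0  0
  Δ^5: 0  0
  Δ^6: 0
The third differences are constant (-24) and nonzero, while all higher differences vanish, so the minimal degree is 3.

3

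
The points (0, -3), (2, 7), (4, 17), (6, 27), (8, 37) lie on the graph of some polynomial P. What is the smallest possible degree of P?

1

Forward differences of the values at x = 0, 2, 4, 6, 8:
  P  : -3  7  17  27  37
  Δ  : 10  10  10  10
  Δ^2: 0  0  0
  Δ^3: 0  0
  Δ^4: 0
The first differences are constant (10) and nonzero, while all higher differences vanish, so the minimal degree is 1.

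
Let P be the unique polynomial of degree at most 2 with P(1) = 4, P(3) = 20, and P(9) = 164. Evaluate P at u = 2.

Write P(u) = au^2 + bu + c. Substituting each data point gives a linear system:
  a + b + c = 4
  9a + 3b + c = 20
  81a + 9b + c = 164
Solving the system yields a = 2, b = 0, c = 2.
So P(u) = 2u^2 + 2.
Then P(2) = 10.

10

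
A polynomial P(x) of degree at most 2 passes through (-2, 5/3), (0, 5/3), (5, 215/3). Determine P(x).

Write P(x) = ax^2 + bx + c. Substituting each data point gives a linear system:
  4a - 2b + c = 5/3
  c = 5/3
  25a + 5b + c = 215/3
Solving the system yields a = 2, b = 4, c = 5/3.
So P(x) = 2x^2 + 4x + 5/3.
Check: P(5) = 215/3. ✓

P(x) = 2x^2 + 4x + 5/3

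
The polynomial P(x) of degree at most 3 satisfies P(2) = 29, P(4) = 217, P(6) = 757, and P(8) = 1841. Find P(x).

Write P(x) = ax^3 + bx^2 + cx + d. Substituting each data point gives a linear system:
  8a + 4b + 2c + d = 29
  64a + 16b + 4c + d = 217
  216a + 36b + 6c + d = 757
  512a + 64b + 8c + d = 1841
Solving the system yields a = 4, b = -4, c = 6, d = 1.
So P(x) = 4x³ - 4x² + 6x + 1.
Check: P(4) = 217. ✓

P(x) = 4x^3 - 4x^2 + 6x + 1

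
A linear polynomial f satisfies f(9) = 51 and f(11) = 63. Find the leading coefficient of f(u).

Write f(u) = au + b. Substituting each data point gives a linear system:
  9a + b = 51
  11a + b = 63
Solving the system yields a = 6, b = -3.
So f(u) = 6u - 3.
The leading coefficient is 6.

6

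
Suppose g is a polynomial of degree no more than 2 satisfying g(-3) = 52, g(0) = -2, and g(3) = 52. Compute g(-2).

Write g(n) = an^2 + bn + c. Substituting each data point gives a linear system:
  9a - 3b + c = 52
  c = -2
  9a + 3b + c = 52
Solving the system yields a = 6, b = 0, c = -2.
So g(n) = 6n² - 2.
Then g(-2) = 22.

22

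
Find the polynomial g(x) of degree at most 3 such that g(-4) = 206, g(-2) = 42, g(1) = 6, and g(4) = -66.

Using the Lagrange interpolation formula with nodes -4, -2, 1, 4:
  L_0(x) = (x + 2)(x - 1)(x - 4) / -80
  L_1(x) = (x + 4)(x - 1)(x - 4) / 36
  L_2(x) = (x + 4)(x + 2)(x - 4) / -45
  L_3(x) = (x + 4)(x + 2)(x - 1) / 144
Then g(x) = 206·L_0(x) + 42·L_1(x) + 6·L_2(x) - 66·L_3(x).
Expanding and collecting terms gives g(x) = -2x^3 + 4x^2 - 2x + 6.
Check: g(-4) = 206. ✓

g(x) = -2x^3 + 4x^2 - 2x + 6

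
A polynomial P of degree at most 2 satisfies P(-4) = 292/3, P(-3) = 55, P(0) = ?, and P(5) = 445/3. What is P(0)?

0

The 3 known points determine the degree-2 polynomial uniquely.
Write P(t) = at^2 + bt + c. Substituting each data point gives a linear system:
  16a - 4b + c = 292/3
  9a - 3b + c = 55
  25a + 5b + c = 445/3
Solving the system yields a = 6, b = -1/3, c = 0.
So P(t) = 6t² - (1/3)t.
Then P(0) = 0.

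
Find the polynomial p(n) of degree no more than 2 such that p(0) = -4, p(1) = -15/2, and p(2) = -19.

Using the Lagrange interpolation formula with nodes 0, 1, 2:
  L_0(n) = (n - 1)(n - 2) / 2
  L_1(n) = n(n - 2) / -1
  L_2(n) = n(n - 1) / 2
Then p(n) = -4·L_0(n) - 15/2·L_1(n) - 19·L_2(n).
Expanding and collecting terms gives p(n) = -4n^2 + (1/2)n - 4.
Check: p(0) = -4. ✓

p(n) = -4n^2 + (1/2)n - 4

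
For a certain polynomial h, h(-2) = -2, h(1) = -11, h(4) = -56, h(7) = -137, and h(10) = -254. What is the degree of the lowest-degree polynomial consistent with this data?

Forward differences of the values at t = -2, 1, 4, 7, 10:
  h  : -2  -11  -56  -137  -254
  Δ  : -9  -45  -81  -117
  Δ^2: -36  -36  -36
  Δ^3: 0  0
  Δ^4: 0
The second differences are constant (-36) and nonzero, while all higher differences vanish, so the minimal degree is 2.

2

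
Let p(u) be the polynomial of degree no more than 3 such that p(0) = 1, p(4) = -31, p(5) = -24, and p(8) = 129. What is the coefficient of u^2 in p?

Write p(u) = au^3 + bu^2 + cu + d. Substituting each data point gives a linear system:
  d = 1
  64a + 16b + 4c + d = -31
  125a + 25b + 5c + d = -24
  512a + 64b + 8c + d = 129
Solving the system yields a = 1, b = -6, c = 0, d = 1.
So p(u) = u^3 - 6u^2 + 1.
The coefficient of u^2 is -6.

-6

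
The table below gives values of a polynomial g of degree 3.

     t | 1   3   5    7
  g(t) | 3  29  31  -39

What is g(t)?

g(t) = -t^3 + 6t^2 + 2t - 4

Using the Lagrange interpolation formula with nodes 1, 3, 5, 7:
  L_0(t) = (t - 3)(t - 5)(t - 7) / -48
  L_1(t) = (t - 1)(t - 5)(t - 7) / 16
  L_2(t) = (t - 1)(t - 3)(t - 7) / -16
  L_3(t) = (t - 1)(t - 3)(t - 5) / 48
Then g(t) = 3·L_0(t) + 29·L_1(t) + 31·L_2(t) - 39·L_3(t).
Expanding and collecting terms gives g(t) = -t³ + 6t² + 2t - 4.
Check: g(7) = -39. ✓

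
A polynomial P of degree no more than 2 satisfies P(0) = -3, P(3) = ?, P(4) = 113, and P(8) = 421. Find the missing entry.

The 3 known points determine the degree-2 polynomial uniquely.
Write P(u) = au^2 + bu + c. Substituting each data point gives a linear system:
  c = -3
  16a + 4b + c = 113
  64a + 8b + c = 421
Solving the system yields a = 6, b = 5, c = -3.
So P(u) = 6u^2 + 5u - 3.
Then P(3) = 66.

66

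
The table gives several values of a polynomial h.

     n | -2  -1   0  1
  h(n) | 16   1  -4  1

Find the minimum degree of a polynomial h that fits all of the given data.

2

Forward differences of the values at n = -2, -1, 0, 1:
  h  : 16  1  -4  1
  Δ  : -15  -5  5
  Δ^2: 10  10
  Δ^3: 0
The second differences are constant (10) and nonzero, while all higher differences vanish, so the minimal degree is 2.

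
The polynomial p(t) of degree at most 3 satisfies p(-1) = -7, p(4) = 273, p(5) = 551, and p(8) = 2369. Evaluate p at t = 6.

Using the Lagrange interpolation formula with nodes -1, 4, 5, 8:
  L_0(t) = (t - 4)(t - 5)(t - 8) / -270
  L_1(t) = (t + 1)(t - 5)(t - 8) / 20
  L_2(t) = (t + 1)(t - 4)(t - 8) / -18
  L_3(t) = (t + 1)(t - 4)(t - 5) / 108
Then p(t) = -7·L_0(t) + 273·L_1(t) + 551·L_2(t) + 2369·L_3(t).
Expanding and collecting terms gives p(t) = 5t^3 - 3t^2 + 1.
Evaluating at t = 6: p(6) = 973.

973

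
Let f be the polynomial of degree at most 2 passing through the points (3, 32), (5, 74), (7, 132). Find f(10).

Write f(s) = as^2 + bs + c. Substituting each data point gives a linear system:
  9a + 3b + c = 32
  25a + 5b + c = 74
  49a + 7b + c = 132
Solving the system yields a = 2, b = 5, c = -1.
So f(s) = 2s^2 + 5s - 1.
Then f(10) = 249.

249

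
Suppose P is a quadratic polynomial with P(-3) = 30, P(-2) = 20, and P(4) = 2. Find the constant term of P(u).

6

Write P(u) = au^2 + bu + c. Substituting each data point gives a linear system:
  9a - 3b + c = 30
  4a - 2b + c = 20
  16a + 4b + c = 2
Solving the system yields a = 1, b = -5, c = 6.
So P(u) = u^2 - 5u + 6.
The constant term is 6.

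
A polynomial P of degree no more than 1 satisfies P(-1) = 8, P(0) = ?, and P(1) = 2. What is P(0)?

The 2 known points determine the degree-1 polynomial uniquely.
Write P(s) = as + b. Substituting each data point gives a linear system:
  -a + b = 8
  a + b = 2
Solving the system yields a = -3, b = 5.
So P(s) = -3s + 5.
Then P(0) = 5.

5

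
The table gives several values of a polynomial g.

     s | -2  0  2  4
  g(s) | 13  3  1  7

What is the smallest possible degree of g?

2

Forward differences of the values at s = -2, 0, 2, 4:
  g  : 13  3  1  7
  Δ  : -10  -2  6
  Δ^2: 8  8
  Δ^3: 0
The second differences are constant (8) and nonzero, while all higher differences vanish, so the minimal degree is 2.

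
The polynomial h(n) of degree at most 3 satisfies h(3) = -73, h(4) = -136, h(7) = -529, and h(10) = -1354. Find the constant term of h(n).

Write h(n) = an^3 + bn^2 + cn + d. Substituting each data point gives a linear system:
  27a + 9b + 3c + d = -73
  64a + 16b + 4c + d = -136
  343a + 49b + 7c + d = -529
  1000a + 100b + 10c + d = -1354
Solving the system yields a = -1, b = -3, c = -5, d = -4.
So h(n) = -n³ - 3n² - 5n - 4.
The constant term is -4.

-4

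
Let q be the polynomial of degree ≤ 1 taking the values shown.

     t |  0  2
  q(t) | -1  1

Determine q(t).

Using the Lagrange interpolation formula with nodes 0, 2:
  L_0(t) = (t - 2) / -2
  L_1(t) = t / 2
Then q(t) = -1·L_0(t) + 1·L_1(t).
Expanding and collecting terms gives q(t) = t - 1.
Check: q(0) = -1. ✓

q(t) = t - 1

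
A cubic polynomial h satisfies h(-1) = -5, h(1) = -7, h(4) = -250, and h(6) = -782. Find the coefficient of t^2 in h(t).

-4

Write h(t) = at^3 + bt^2 + ct + d. Substituting each data point gives a linear system:
  -a + b - c + d = -5
  a + b + c + d = -7
  64a + 16b + 4c + d = -250
  216a + 36b + 6c + d = -782
Solving the system yields a = -3, b = -4, c = 2, d = -2.
So h(t) = -3t^3 - 4t^2 + 2t - 2.
The coefficient of t^2 is -4.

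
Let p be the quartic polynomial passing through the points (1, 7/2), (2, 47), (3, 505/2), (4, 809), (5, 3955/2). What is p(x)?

p(x) = 3x^4 + (3/2)x^3 - 3x^2 - 3x + 5

Write p(x) = ax^4 + bx^3 + cx^2 + dx + e. Substituting each data point gives a linear system:
  a + b + c + d + e = 7/2
  16a + 8b + 4c + 2d + e = 47
  81a + 27b + 9c + 3d + e = 505/2
  256a + 64b + 16c + 4d + e = 809
  625a + 125b + 25c + 5d + e = 3955/2
Solving the system yields a = 3, b = 3/2, c = -3, d = -3, e = 5.
So p(x) = 3x^4 + (3/2)x^3 - 3x^2 - 3x + 5.
Check: p(1) = 7/2. ✓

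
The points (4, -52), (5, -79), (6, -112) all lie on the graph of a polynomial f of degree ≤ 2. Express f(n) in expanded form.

Using the Lagrange interpolation formula with nodes 4, 5, 6:
  L_0(n) = (n - 5)(n - 6) / 2
  L_1(n) = (n - 4)(n - 6) / -1
  L_2(n) = (n - 4)(n - 5) / 2
Then f(n) = -52·L_0(n) - 79·L_1(n) - 112·L_2(n).
Expanding and collecting terms gives f(n) = -3n^2 - 4.
Check: f(4) = -52. ✓

f(n) = -3n^2 - 4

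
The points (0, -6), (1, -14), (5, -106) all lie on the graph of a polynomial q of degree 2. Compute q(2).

Write q(n) = an^2 + bn + c. Substituting each data point gives a linear system:
  c = -6
  a + b + c = -14
  25a + 5b + c = -106
Solving the system yields a = -3, b = -5, c = -6.
So q(n) = -3n^2 - 5n - 6.
Then q(2) = -28.

-28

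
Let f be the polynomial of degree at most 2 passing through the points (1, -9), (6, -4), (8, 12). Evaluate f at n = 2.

Write f(n) = an^2 + bn + c. Substituting each data point gives a linear system:
  a + b + c = -9
  36a + 6b + c = -4
  64a + 8b + c = 12
Solving the system yields a = 1, b = -6, c = -4.
So f(n) = n^2 - 6n - 4.
Then f(2) = -12.

-12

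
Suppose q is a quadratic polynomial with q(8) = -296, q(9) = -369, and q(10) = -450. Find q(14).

Write q(s) = as^2 + bs + c. Substituting each data point gives a linear system:
  64a + 8b + c = -296
  81a + 9b + c = -369
  100a + 10b + c = -450
Solving the system yields a = -4, b = -5, c = 0.
So q(s) = -4s^2 - 5s.
Then q(14) = -854.

-854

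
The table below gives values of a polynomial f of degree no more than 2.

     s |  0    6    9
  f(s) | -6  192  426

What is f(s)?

f(s) = 5s^2 + 3s - 6

Using the Lagrange interpolation formula with nodes 0, 6, 9:
  L_0(s) = (s - 6)(s - 9) / 54
  L_1(s) = s(s - 9) / -18
  L_2(s) = s(s - 6) / 27
Then f(s) = -6·L_0(s) + 192·L_1(s) + 426·L_2(s).
Expanding and collecting terms gives f(s) = 5s² + 3s - 6.
Check: f(6) = 192. ✓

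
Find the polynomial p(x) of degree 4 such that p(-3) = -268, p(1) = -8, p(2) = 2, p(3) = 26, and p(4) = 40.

Write p(x) = ax^4 + bx^3 + cx^2 + dx + e. Substituting each data point gives a linear system:
  81a - 27b + 9c - 3d + e = -268
  a + b + c + d + e = -8
  16a + 8b + 4c + 2d + e = 2
  81a + 27b + 9c + 3d + e = 26
  256a + 64b + 16c + 4d + e = 40
Solving the system yields a = -1, b = 6, c = -4, d = -5, e = -4.
So p(x) = -x⁴ + 6x³ - 4x² - 5x - 4.
Check: p(1) = -8. ✓

p(x) = -x^4 + 6x^3 - 4x^2 - 5x - 4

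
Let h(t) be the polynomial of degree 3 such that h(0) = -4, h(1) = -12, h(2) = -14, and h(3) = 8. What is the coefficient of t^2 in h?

-6

Write h(t) = at^3 + bt^2 + ct + d. Substituting each data point gives a linear system:
  d = -4
  a + b + c + d = -12
  8a + 4b + 2c + d = -14
  27a + 9b + 3c + d = 8
Solving the system yields a = 3, b = -6, c = -5, d = -4.
So h(t) = 3t^3 - 6t^2 - 5t - 4.
The coefficient of t^2 is -6.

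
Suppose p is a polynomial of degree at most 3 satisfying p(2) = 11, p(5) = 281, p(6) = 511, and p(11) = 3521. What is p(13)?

5929

Write p(n) = an^3 + bn^2 + cn + d. Substituting each data point gives a linear system:
  8a + 4b + 2c + d = 11
  125a + 25b + 5c + d = 281
  216a + 36b + 6c + d = 511
  1331a + 121b + 11c + d = 3521
Solving the system yields a = 3, b = -4, c = 1, d = 1.
So p(n) = 3n³ - 4n² + n + 1.
Then p(13) = 5929.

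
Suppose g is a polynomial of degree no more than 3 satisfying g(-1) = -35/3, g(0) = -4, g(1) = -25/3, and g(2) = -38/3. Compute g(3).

Using the Lagrange interpolation formula with nodes -1, 0, 1, 2:
  L_0(u) = u(u - 1)(u - 2) / -6
  L_1(u) = (u + 1)(u - 1)(u - 2) / 2
  L_2(u) = (u + 1)u(u - 2) / -2
  L_3(u) = (u + 1)u(u - 1) / 6
Then g(u) = -35/3·L_0(u) - 4·L_1(u) - 25/3·L_2(u) - 38/3·L_3(u).
Expanding and collecting terms gives g(u) = 2u³ - 6u² - (1/3)u - 4.
Evaluating at u = 3: g(3) = -5.

-5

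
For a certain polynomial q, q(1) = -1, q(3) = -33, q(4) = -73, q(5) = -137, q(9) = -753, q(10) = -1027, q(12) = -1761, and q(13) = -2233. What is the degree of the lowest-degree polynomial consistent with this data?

3

Divided differences on the nodes 1, 3, 4, 5, 9, 10, 12, 13:
  order 0: -1  -33  -73  -137  -753  -1027  -1761  -2233
  order 1: -16  -40  -64  -154  -274  -367  -472
  order 2: -8  -12  -18  -24  -31  -35
  order 3: -1  -1  -1  -1  -1
  order 4: 0  0  0  0
  order 5: 0  0  0
  order 6: 0  0
  order 7: 0
The order-3 divided differences are all -1 (nonzero) and every higher order vanishes, so the data lies on a polynomial of degree exactly 3.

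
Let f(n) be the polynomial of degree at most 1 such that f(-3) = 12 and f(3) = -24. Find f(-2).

6

Using the Lagrange interpolation formula with nodes -3, 3:
  L_0(n) = (n - 3) / -6
  L_1(n) = (n + 3) / 6
Then f(n) = 12·L_0(n) - 24·L_1(n).
Expanding and collecting terms gives f(n) = -6n - 6.
Evaluating at n = -2: f(-2) = 6.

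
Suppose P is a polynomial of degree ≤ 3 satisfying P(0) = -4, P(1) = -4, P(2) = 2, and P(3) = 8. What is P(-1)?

8

Forward differences of the values at n = 0, 1, 2, 3:
  P  : -4  -4  2  8
  Δ  : 0  6  6
  Δ^2: 6  0
  Δ^3: -6
The third differences are constant, confirming degree 3.
Interpolating (Newton forward form) and evaluating at n = -1 gives P(-1) = 8.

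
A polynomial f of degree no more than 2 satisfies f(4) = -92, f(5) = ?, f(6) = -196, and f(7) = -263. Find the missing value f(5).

-139

The 3 known points determine the degree-2 polynomial uniquely.
Write f(t) = at^2 + bt + c. Substituting each data point gives a linear system:
  16a + 4b + c = -92
  36a + 6b + c = -196
  49a + 7b + c = -263
Solving the system yields a = -5, b = -2, c = -4.
So f(t) = -5t² - 2t - 4.
Then f(5) = -139.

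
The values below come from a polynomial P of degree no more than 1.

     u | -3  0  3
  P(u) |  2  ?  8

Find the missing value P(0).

On equispaced nodes a degree-1 polynomial has vanishing second forward difference, so
  P(-3) - 2·P(0) + P(3) = 0.
Substituting the known values and solving for P(0):
  -2·P(0) = -10
  P(0) = 5.

5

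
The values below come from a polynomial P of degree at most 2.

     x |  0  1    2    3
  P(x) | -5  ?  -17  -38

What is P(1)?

-6

The 3 known points determine the degree-2 polynomial uniquely.
Write P(x) = ax^2 + bx + c. Substituting each data point gives a linear system:
  c = -5
  4a + 2b + c = -17
  9a + 3b + c = -38
Solving the system yields a = -5, b = 4, c = -5.
So P(x) = -5x^2 + 4x - 5.
Then P(1) = -6.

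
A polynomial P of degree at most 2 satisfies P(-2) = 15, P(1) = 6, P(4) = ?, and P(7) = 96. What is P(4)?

33

On equispaced nodes a degree-2 polynomial has vanishing third forward difference, so
  - P(-2) + 3·P(1) - 3·P(4) + P(7) = 0.
Substituting the known values and solving for P(4):
  -3·P(4) = -99
  P(4) = 33.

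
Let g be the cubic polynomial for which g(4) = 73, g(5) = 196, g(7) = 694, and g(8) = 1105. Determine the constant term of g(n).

Write g(n) = an^3 + bn^2 + cn + d. Substituting each data point gives a linear system:
  64a + 16b + 4c + d = 73
  125a + 25b + 5c + d = 196
  343a + 49b + 7c + d = 694
  512a + 64b + 8c + d = 1105
Solving the system yields a = 3, b = -6, c = -6, d = 1.
So g(n) = 3n³ - 6n² - 6n + 1.
The constant term is 1.

1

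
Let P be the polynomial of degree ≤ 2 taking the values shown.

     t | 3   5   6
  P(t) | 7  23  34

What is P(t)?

P(t) = t^2 - 2

Using the Lagrange interpolation formula with nodes 3, 5, 6:
  L_0(t) = (t - 5)(t - 6) / 6
  L_1(t) = (t - 3)(t - 6) / -2
  L_2(t) = (t - 3)(t - 5) / 3
Then P(t) = 7·L_0(t) + 23·L_1(t) + 34·L_2(t).
Expanding and collecting terms gives P(t) = t^2 - 2.
Check: P(3) = 7. ✓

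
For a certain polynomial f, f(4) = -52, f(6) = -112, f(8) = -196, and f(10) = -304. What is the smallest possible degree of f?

Forward differences of the values at u = 4, 6, 8, 10:
  f  : -52  -112  -196  -304
  Δ  : -60  -84  -108
  Δ^2: -24  -24
  Δ^3: 0
The second differences are constant (-24) and nonzero, while all higher differences vanish, so the minimal degree is 2.

2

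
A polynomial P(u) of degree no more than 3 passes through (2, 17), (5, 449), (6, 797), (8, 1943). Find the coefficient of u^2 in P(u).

-1

Write P(u) = au^3 + bu^2 + cu + d. Substituting each data point gives a linear system:
  8a + 4b + 2c + d = 17
  125a + 25b + 5c + d = 449
  216a + 36b + 6c + d = 797
  512a + 64b + 8c + d = 1943
Solving the system yields a = 4, b = -1, c = -5, d = -1.
So P(u) = 4u³ - u² - 5u - 1.
The coefficient of u^2 is -1.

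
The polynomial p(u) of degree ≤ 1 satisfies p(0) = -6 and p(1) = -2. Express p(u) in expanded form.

Write p(u) = au + b. Substituting each data point gives a linear system:
  b = -6
  a + b = -2
Solving the system yields a = 4, b = -6.
So p(u) = 4u - 6.
Check: p(1) = -2. ✓

p(u) = 4u - 6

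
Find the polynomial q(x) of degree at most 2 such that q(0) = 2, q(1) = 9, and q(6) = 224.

Using the Lagrange interpolation formula with nodes 0, 1, 6:
  L_0(x) = (x - 1)(x - 6) / 6
  L_1(x) = x(x - 6) / -5
  L_2(x) = x(x - 1) / 30
Then q(x) = 2·L_0(x) + 9·L_1(x) + 224·L_2(x).
Expanding and collecting terms gives q(x) = 6x^2 + x + 2.
Check: q(0) = 2. ✓

q(x) = 6x^2 + x + 2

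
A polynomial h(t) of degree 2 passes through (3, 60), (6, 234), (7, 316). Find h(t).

Using the Lagrange interpolation formula with nodes 3, 6, 7:
  L_0(t) = (t - 6)(t - 7) / 12
  L_1(t) = (t - 3)(t - 7) / -3
  L_2(t) = (t - 3)(t - 6) / 4
Then h(t) = 60·L_0(t) + 234·L_1(t) + 316·L_2(t).
Expanding and collecting terms gives h(t) = 6t^2 + 4t - 6.
Check: h(6) = 234. ✓

h(t) = 6t^2 + 4t - 6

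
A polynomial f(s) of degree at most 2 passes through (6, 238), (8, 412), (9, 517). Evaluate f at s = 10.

634

Write f(s) = as^2 + bs + c. Substituting each data point gives a linear system:
  36a + 6b + c = 238
  64a + 8b + c = 412
  81a + 9b + c = 517
Solving the system yields a = 6, b = 3, c = 4.
So f(s) = 6s^2 + 3s + 4.
Then f(10) = 634.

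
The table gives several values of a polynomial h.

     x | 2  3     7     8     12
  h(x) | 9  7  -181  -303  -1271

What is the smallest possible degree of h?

3

Divided differences on the nodes 2, 3, 7, 8, 12:
  order 0: 9  7  -181  -303  -1271
  order 1: -2  -47  -122  -242
  order 2: -9  -15  -24
  order 3: -1  -1
  order 4: 0
The order-3 divided differences are all -1 (nonzero) and every higher order vanishes, so the data lies on a polynomial of degree exactly 3.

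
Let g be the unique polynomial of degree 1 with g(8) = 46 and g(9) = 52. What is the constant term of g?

-2

Write g(u) = au + b. Substituting each data point gives a linear system:
  8a + b = 46
  9a + b = 52
Solving the system yields a = 6, b = -2.
So g(u) = 6u - 2.
The constant term is -2.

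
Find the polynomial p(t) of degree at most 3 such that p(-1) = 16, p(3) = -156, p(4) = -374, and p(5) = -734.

Using the Lagrange interpolation formula with nodes -1, 3, 4, 5:
  L_0(t) = (t - 3)(t - 4)(t - 5) / -120
  L_1(t) = (t + 1)(t - 4)(t - 5) / 8
  L_2(t) = (t + 1)(t - 3)(t - 5) / -5
  L_3(t) = (t + 1)(t - 3)(t - 4) / 12
Then p(t) = 16·L_0(t) - 156·L_1(t) - 374·L_2(t) - 734·L_3(t).
Expanding and collecting terms gives p(t) = -6t^3 + t^2 - 3t + 6.
Check: p(-1) = 16. ✓

p(t) = -6t^3 + t^2 - 3t + 6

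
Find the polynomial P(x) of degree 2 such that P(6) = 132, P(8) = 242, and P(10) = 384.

Write P(x) = ax^2 + bx + c. Substituting each data point gives a linear system:
  36a + 6b + c = 132
  64a + 8b + c = 242
  100a + 10b + c = 384
Solving the system yields a = 4, b = -1, c = -6.
So P(x) = 4x² - x - 6.
Check: P(8) = 242. ✓

P(x) = 4x^2 - x - 6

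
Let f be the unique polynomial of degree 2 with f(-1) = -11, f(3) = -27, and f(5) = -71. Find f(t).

Using the Lagrange interpolation formula with nodes -1, 3, 5:
  L_0(t) = (t - 3)(t - 5) / 24
  L_1(t) = (t + 1)(t - 5) / -8
  L_2(t) = (t + 1)(t - 3) / 12
Then f(t) = -11·L_0(t) - 27·L_1(t) - 71·L_2(t).
Expanding and collecting terms gives f(t) = -3t^2 + 2t - 6.
Check: f(-1) = -11. ✓

f(t) = -3t^2 + 2t - 6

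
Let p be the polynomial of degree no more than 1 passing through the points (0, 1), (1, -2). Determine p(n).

p(n) = -3n + 1

Write p(n) = an + b. Substituting each data point gives a linear system:
  b = 1
  a + b = -2
Solving the system yields a = -3, b = 1.
So p(n) = -3n + 1.
Check: p(0) = 1. ✓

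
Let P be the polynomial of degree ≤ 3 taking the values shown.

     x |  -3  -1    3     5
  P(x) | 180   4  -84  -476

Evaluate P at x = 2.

Write P(x) = ax^3 + bx^2 + cx + d. Substituting each data point gives a linear system:
  -27a + 9b - 3c + d = 180
  -a + b - c + d = 4
  27a + 9b + 3c + d = -84
  125a + 25b + 5c + d = -476
Solving the system yields a = -5, b = 6, c = 1, d = -6.
So P(x) = -5x^3 + 6x^2 + x - 6.
Then P(2) = -20.

-20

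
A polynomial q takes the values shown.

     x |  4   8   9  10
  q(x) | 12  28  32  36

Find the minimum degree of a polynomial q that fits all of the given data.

Divided differences on the nodes 4, 8, 9, 10:
  order 0: 12  28  32  36
  order 1: 4  4  4
  order 2: 0  0
  order 3: 0
The order-1 divided differences are all 4 (nonzero) and every higher order vanishes, so the data lies on a polynomial of degree exactly 1.

1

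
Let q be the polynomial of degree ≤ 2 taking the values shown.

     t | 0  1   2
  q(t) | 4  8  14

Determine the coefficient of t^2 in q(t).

1

Write q(t) = at^2 + bt + c. Substituting each data point gives a linear system:
  c = 4
  a + b + c = 8
  4a + 2b + c = 14
Solving the system yields a = 1, b = 3, c = 4.
So q(t) = t^2 + 3t + 4.
The leading coefficient is 1.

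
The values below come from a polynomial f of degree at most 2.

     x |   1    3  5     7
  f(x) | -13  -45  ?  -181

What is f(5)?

-101

On equispaced nodes a degree-2 polynomial has vanishing third forward difference, so
  - f(1) + 3·f(3) - 3·f(5) + f(7) = 0.
Substituting the known values and solving for f(5):
  -3·f(5) = 303
  f(5) = -101.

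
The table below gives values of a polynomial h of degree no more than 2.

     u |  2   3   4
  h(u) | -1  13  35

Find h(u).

h(u) = 4u^2 - 6u - 5

Using the Lagrange interpolation formula with nodes 2, 3, 4:
  L_0(u) = (u - 3)(u - 4) / 2
  L_1(u) = (u - 2)(u - 4) / -1
  L_2(u) = (u - 2)(u - 3) / 2
Then h(u) = -1·L_0(u) + 13·L_1(u) + 35·L_2(u).
Expanding and collecting terms gives h(u) = 4u^2 - 6u - 5.
Check: h(3) = 13. ✓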